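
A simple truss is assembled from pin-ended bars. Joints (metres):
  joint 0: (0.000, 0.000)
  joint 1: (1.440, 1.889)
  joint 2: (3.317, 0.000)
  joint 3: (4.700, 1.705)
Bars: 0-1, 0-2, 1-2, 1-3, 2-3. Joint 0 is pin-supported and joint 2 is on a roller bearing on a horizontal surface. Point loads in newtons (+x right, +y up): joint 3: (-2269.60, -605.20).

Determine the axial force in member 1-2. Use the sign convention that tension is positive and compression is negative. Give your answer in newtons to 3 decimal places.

1424.222

N=4 nodes, M=5 members, R=3 reactions → 2N=8, M+R=8
member 0 (0-1): L=2.3753, (cx,cy)=(0.6062,0.7953)
member 1 (0-2): L=3.3170, (cx,cy)=(1.0000,0.0000)
member 2 (1-2): L=2.6630, (cx,cy)=(0.7049,-0.7094)
member 3 (1-3): L=3.2652, (cx,cy)=(0.9984,-0.0564)
member 4 (2-3): L=2.1954, (cx,cy)=(0.6300,0.7766)
solve A·x = −loads:
  F[0-1] = -1149.6407 N (compression)
  F[0-2] = -1572.6347 N (compression)
  F[1-2] = +1424.2216 N (tension)
  F[1-3] = -1703.5349 N (compression)
  F[2-3] = -902.8731 N (compression)
  Rx@0 = +2269.6000 N
  Ry@0 = +914.2829 N
  Ry@2 = -309.0829 N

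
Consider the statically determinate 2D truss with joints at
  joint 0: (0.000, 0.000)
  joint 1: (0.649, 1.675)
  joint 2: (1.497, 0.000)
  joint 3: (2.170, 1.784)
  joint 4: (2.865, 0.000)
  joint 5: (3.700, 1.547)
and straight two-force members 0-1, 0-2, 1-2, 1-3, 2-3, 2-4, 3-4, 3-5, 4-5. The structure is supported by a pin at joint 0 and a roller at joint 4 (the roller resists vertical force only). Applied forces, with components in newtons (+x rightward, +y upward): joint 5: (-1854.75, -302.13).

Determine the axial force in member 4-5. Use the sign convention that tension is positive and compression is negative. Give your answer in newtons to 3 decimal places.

-618.134

N=6 nodes, M=9 members, R=3 reactions → 2N=12, M+R=12
member 0 (0-1): L=1.7963, (cx,cy)=(0.3613,0.9325)
member 1 (0-2): L=1.4970, (cx,cy)=(1.0000,0.0000)
member 2 (1-2): L=1.8774, (cx,cy)=(0.4517,-0.8922)
member 3 (1-3): L=1.5249, (cx,cy)=(0.9974,0.0715)
member 4 (2-3): L=1.9067, (cx,cy)=(0.3530,0.9356)
member 5 (2-4): L=1.3680, (cx,cy)=(1.0000,0.0000)
member 6 (3-4): L=1.9146, (cx,cy)=(0.3630,-0.9318)
member 7 (3-5): L=1.5482, (cx,cy)=(0.9882,-0.1531)
member 8 (4-5): L=1.7580, (cx,cy)=(0.4750,0.8800)
solve A·x = −loads:
  F[0-1] = -979.6148 N (compression)
  F[0-2] = -1500.8242 N (compression)
  F[1-2] = +960.5574 N (tension)
  F[1-3] = -789.8128 N (compression)
  F[2-3] = -915.9412 N (compression)
  F[2-4] = -743.6651 N (compression)
  F[3-4] = +1239.8408 N (tension)
  F[3-5] = -1579.7665 N (compression)
  F[4-5] = -618.1335 N (compression)
  Rx@0 = +1854.7500 N
  Ry@0 = +913.4449 N
  Ry@4 = -611.3149 N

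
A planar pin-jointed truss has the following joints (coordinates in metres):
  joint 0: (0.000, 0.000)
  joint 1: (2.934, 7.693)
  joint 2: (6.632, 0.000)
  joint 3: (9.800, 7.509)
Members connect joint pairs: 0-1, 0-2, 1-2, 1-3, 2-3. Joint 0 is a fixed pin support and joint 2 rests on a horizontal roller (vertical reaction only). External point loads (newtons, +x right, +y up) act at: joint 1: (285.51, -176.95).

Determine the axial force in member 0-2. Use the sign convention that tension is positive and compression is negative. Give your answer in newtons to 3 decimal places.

196.831

N=4 nodes, M=5 members, R=3 reactions → 2N=8, M+R=8
member 0 (0-1): L=8.2335, (cx,cy)=(0.3563,0.9344)
member 1 (0-2): L=6.6320, (cx,cy)=(1.0000,0.0000)
member 2 (1-2): L=8.5357, (cx,cy)=(0.4332,-0.9013)
member 3 (1-3): L=6.8685, (cx,cy)=(0.9996,-0.0268)
member 4 (2-3): L=8.1499, (cx,cy)=(0.3887,0.9214)
solve A·x = −loads:
  F[0-1] = +248.8558 N (tension)
  F[0-2] = +196.8305 N (tension)
  F[1-2] = -454.3207 N (compression)
  F[1-3] = -0.0000 N (compression)
  F[2-3] = +0.0000 N (tension)
  Rx@0 = -285.5100 N
  Ry@0 = -232.5192 N
  Ry@2 = +409.4692 N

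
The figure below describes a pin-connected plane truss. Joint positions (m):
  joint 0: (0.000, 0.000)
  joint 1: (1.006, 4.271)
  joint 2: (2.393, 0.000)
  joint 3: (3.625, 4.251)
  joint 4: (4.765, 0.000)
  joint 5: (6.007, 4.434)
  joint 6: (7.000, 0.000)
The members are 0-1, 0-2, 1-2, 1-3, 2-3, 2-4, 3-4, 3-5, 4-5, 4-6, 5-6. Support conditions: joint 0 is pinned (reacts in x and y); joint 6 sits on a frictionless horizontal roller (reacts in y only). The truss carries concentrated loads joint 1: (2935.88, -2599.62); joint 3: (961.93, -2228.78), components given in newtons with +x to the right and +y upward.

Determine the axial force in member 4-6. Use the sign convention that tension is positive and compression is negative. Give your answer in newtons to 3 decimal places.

874.141

N=7 nodes, M=11 members, R=3 reactions → 2N=14, M+R=14
member 0 (0-1): L=4.3879, (cx,cy)=(0.2293,0.9734)
member 1 (0-2): L=2.3930, (cx,cy)=(1.0000,0.0000)
member 2 (1-2): L=4.4906, (cx,cy)=(0.3089,-0.9511)
member 3 (1-3): L=2.6191, (cx,cy)=(1.0000,-0.0076)
member 4 (2-3): L=4.4259, (cx,cy)=(0.2784,0.9605)
member 5 (2-4): L=2.3720, (cx,cy)=(1.0000,0.0000)
member 6 (3-4): L=4.4012, (cx,cy)=(0.2590,-0.9659)
member 7 (3-5): L=2.3890, (cx,cy)=(0.9971,0.0766)
member 8 (4-5): L=4.6047, (cx,cy)=(0.2697,0.9629)
member 9 (4-6): L=2.2350, (cx,cy)=(1.0000,0.0000)
member 10 (5-6): L=4.5438, (cx,cy)=(0.2185,-0.9758)
solve A·x = −loads:
  F[0-1] = -950.4521 N (compression)
  F[0-2] = +4115.7182 N (tension)
  F[1-2] = -1739.5607 N (compression)
  F[1-3] = -2616.5672 N (compression)
  F[2-3] = +1722.5859 N (tension)
  F[2-4] = +3098.9222 N (tension)
  F[3-4] = -4201.1188 N (compression)
  F[3-5] = -2016.6737 N (compression)
  F[4-5] = +4213.9238 N (tension)
  F[4-6] = +874.1412 N (tension)
  F[5-6] = -3999.9498 N (compression)
  Rx@0 = -3897.8100 N
  Ry@0 = +925.1353 N
  Ry@6 = +3903.2647 N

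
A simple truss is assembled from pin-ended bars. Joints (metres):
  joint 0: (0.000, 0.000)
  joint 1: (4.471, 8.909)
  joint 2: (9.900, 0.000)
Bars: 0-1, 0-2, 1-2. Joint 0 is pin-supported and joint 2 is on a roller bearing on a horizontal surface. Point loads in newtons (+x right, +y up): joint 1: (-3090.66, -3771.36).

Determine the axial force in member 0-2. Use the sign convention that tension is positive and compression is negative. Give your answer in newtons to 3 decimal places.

-656.961

N=3 nodes, M=3 members, R=3 reactions → 2N=6, M+R=6
member 0 (0-1): L=9.9680, (cx,cy)=(0.4485,0.8938)
member 1 (0-2): L=9.9000, (cx,cy)=(1.0000,0.0000)
member 2 (1-2): L=10.4328, (cx,cy)=(0.5204,-0.8539)
solve A·x = −loads:
  F[0-1] = -5425.8554 N (compression)
  F[0-2] = -656.9612 N (compression)
  F[1-2] = +1262.4750 N (tension)
  Rx@0 = +3090.6600 N
  Ry@0 = +4849.4347 N
  Ry@2 = -1078.0747 N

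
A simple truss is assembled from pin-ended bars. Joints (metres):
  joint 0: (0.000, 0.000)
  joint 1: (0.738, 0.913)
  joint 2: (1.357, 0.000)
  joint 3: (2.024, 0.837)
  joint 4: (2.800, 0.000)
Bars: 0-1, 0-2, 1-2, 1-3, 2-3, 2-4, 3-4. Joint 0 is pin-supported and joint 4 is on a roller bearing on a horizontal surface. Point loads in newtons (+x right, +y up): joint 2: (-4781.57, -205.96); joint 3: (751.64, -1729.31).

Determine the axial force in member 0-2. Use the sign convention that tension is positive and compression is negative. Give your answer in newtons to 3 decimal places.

-3738.350

N=5 nodes, M=7 members, R=3 reactions → 2N=10, M+R=10
member 0 (0-1): L=1.1740, (cx,cy)=(0.6286,0.7777)
member 1 (0-2): L=1.3570, (cx,cy)=(1.0000,0.0000)
member 2 (1-2): L=1.1031, (cx,cy)=(0.5612,-0.8277)
member 3 (1-3): L=1.2882, (cx,cy)=(0.9983,-0.0590)
member 4 (2-3): L=1.0703, (cx,cy)=(0.6232,0.7821)
member 5 (2-4): L=1.4430, (cx,cy)=(1.0000,0.0000)
member 6 (3-4): L=1.1414, (cx,cy)=(0.6799,-0.7333)
solve A·x = −loads:
  F[0-1] = -463.8315 N (compression)
  F[0-2] = -3738.3495 N (compression)
  F[1-2] = +475.6906 N (tension)
  F[1-3] = -559.4977 N (compression)
  F[2-3] = -240.0987 N (compression)
  F[2-4] = +1459.7958 N (tension)
  F[3-4] = -2147.1387 N (compression)
  Rx@0 = +4029.9300 N
  Ry@0 = +360.7222 N
  Ry@4 = +1574.5478 N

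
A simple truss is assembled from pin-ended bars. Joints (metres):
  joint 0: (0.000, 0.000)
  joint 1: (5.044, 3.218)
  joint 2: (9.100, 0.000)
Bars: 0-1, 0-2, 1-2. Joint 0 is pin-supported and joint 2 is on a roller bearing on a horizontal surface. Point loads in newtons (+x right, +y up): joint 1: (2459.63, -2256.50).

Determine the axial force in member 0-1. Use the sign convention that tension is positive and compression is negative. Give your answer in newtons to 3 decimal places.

N=3 nodes, M=3 members, R=3 reactions → 2N=6, M+R=6
member 0 (0-1): L=5.9831, (cx,cy)=(0.8430,0.5378)
member 1 (0-2): L=9.1000, (cx,cy)=(1.0000,0.0000)
member 2 (1-2): L=5.1775, (cx,cy)=(0.7834,-0.6215)
solve A·x = −loads:
  F[0-1] = -252.7929 N (compression)
  F[0-2] = +2672.7449 N (tension)
  F[1-2] = -3411.7792 N (compression)
  Rx@0 = -2459.6300 N
  Ry@0 = +135.9642 N
  Ry@2 = +2120.5358 N

-252.793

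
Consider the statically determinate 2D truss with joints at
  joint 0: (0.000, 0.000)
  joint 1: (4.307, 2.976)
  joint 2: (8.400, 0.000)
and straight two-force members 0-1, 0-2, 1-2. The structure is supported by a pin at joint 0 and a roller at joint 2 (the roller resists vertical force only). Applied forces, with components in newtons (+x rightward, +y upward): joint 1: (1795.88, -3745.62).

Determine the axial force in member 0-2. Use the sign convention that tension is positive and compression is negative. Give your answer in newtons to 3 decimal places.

N=3 nodes, M=3 members, R=3 reactions → 2N=6, M+R=6
member 0 (0-1): L=5.2352, (cx,cy)=(0.8227,0.5685)
member 1 (0-2): L=8.4000, (cx,cy)=(1.0000,0.0000)
member 2 (1-2): L=5.0606, (cx,cy)=(0.8088,-0.5881)
solve A·x = −loads:
  F[0-1] = -2091.3227 N (compression)
  F[0-2] = +3516.4271 N (tension)
  F[1-2] = -4347.6852 N (compression)
  Rx@0 = -1795.8800 N
  Ry@0 = +1188.8433 N
  Ry@2 = +2556.7767 N

3516.427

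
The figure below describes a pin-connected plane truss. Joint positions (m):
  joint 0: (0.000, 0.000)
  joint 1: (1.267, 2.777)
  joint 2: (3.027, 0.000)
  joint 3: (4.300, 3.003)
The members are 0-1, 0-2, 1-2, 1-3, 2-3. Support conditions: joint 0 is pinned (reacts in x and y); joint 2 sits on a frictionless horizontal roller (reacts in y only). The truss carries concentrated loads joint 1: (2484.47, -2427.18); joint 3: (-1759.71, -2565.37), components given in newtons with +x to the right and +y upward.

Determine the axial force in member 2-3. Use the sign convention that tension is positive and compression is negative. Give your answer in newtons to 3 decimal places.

N=4 nodes, M=5 members, R=3 reactions → 2N=8, M+R=8
member 0 (0-1): L=3.0524, (cx,cy)=(0.4151,0.9098)
member 1 (0-2): L=3.0270, (cx,cy)=(1.0000,0.0000)
member 2 (1-2): L=3.2878, (cx,cy)=(0.5353,-0.8446)
member 3 (1-3): L=3.0414, (cx,cy)=(0.9972,0.0743)
member 4 (2-3): L=3.2617, (cx,cy)=(0.3903,0.9207)
solve A·x = −loads:
  F[0-1] = +221.0832 N (tension)
  F[0-2] = +632.9915 N (tension)
  F[1-2] = -3172.9628 N (compression)
  F[1-3] = -696.0761 N (compression)
  F[2-3] = -2730.1706 N (compression)
  Rx@0 = -724.7600 N
  Ry@0 = -201.1375 N
  Ry@2 = +5193.6875 N

-2730.171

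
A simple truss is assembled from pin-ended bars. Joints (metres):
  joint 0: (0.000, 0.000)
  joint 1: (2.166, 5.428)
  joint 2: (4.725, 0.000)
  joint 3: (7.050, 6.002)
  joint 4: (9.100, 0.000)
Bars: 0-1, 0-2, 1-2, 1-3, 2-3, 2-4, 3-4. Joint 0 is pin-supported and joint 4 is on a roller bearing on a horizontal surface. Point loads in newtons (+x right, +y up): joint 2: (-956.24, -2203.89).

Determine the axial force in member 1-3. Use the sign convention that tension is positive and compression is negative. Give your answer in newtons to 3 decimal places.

N=5 nodes, M=7 members, R=3 reactions → 2N=10, M+R=10
member 0 (0-1): L=5.8442, (cx,cy)=(0.3706,0.9288)
member 1 (0-2): L=4.7250, (cx,cy)=(1.0000,0.0000)
member 2 (1-2): L=6.0010, (cx,cy)=(0.4264,-0.9045)
member 3 (1-3): L=4.9176, (cx,cy)=(0.9932,0.1167)
member 4 (2-3): L=6.4366, (cx,cy)=(0.3612,0.9325)
member 5 (2-4): L=4.3750, (cx,cy)=(1.0000,0.0000)
member 6 (3-4): L=6.3424, (cx,cy)=(0.3232,-0.9463)
solve A·x = −loads:
  F[0-1] = -1140.8071 N (compression)
  F[0-2] = -533.4301 N (compression)
  F[1-2] = +1057.8586 N (tension)
  F[1-3] = -879.9283 N (compression)
  F[2-3] = +1337.3294 N (tension)
  F[2-4] = +390.8483 N (tension)
  F[3-4] = -1209.2344 N (compression)
  Rx@0 = +956.2400 N
  Ry@0 = +1059.5625 N
  Ry@4 = +1144.3275 N

-879.928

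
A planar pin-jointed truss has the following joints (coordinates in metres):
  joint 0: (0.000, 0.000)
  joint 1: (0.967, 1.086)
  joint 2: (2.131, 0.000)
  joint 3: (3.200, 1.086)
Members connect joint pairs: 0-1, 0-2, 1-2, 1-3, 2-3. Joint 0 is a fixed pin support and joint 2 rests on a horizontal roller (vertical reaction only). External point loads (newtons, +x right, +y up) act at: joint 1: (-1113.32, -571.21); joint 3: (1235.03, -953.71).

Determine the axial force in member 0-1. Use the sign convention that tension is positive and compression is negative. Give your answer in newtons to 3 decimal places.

305.875

N=4 nodes, M=5 members, R=3 reactions → 2N=8, M+R=8
member 0 (0-1): L=1.4541, (cx,cy)=(0.6650,0.7468)
member 1 (0-2): L=2.1310, (cx,cy)=(1.0000,0.0000)
member 2 (1-2): L=1.5919, (cx,cy)=(0.7312,-0.6822)
member 3 (1-3): L=2.2330, (cx,cy)=(1.0000,0.0000)
member 4 (2-3): L=1.5239, (cx,cy)=(0.7015,0.7127)
solve A·x = −loads:
  F[0-1] = +305.8748 N (tension)
  F[0-2] = -81.6979 N (compression)
  F[1-2] = -1172.1905 N (compression)
  F[1-3] = +2173.8108 N (tension)
  F[2-3] = -1338.2347 N (compression)
  Rx@0 = -121.7100 N
  Ry@0 = -228.4395 N
  Ry@2 = +1753.3595 N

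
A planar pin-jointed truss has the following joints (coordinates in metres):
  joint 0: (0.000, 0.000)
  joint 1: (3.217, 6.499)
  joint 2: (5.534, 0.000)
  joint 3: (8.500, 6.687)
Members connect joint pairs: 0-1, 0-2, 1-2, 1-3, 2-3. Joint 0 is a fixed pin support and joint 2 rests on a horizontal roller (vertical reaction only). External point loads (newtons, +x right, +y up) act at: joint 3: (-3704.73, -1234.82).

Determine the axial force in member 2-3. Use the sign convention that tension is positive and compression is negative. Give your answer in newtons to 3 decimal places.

-1225.964

N=4 nodes, M=5 members, R=3 reactions → 2N=8, M+R=8
member 0 (0-1): L=7.2516, (cx,cy)=(0.4436,0.8962)
member 1 (0-2): L=5.5340, (cx,cy)=(1.0000,0.0000)
member 2 (1-2): L=6.8997, (cx,cy)=(0.3358,-0.9419)
member 3 (1-3): L=5.2863, (cx,cy)=(0.9994,0.0356)
member 4 (2-3): L=7.3153, (cx,cy)=(0.4055,0.9141)
solve A·x = −loads:
  F[0-1] = -4256.5688 N (compression)
  F[0-2] = -1816.4114 N (compression)
  F[1-2] = +3928.7940 N (tension)
  F[1-3] = -3209.6891 N (compression)
  F[2-3] = -1225.9638 N (compression)
  Rx@0 = +3704.7300 N
  Ry@0 = +3814.7910 N
  Ry@2 = -2579.9710 N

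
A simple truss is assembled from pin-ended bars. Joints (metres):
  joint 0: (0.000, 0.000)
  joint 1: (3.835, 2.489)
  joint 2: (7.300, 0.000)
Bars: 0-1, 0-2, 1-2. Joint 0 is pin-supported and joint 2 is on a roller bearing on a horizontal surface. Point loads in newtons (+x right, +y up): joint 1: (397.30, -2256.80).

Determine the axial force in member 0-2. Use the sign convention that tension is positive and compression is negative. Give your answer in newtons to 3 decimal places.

1839.075

N=3 nodes, M=3 members, R=3 reactions → 2N=6, M+R=6
member 0 (0-1): L=4.5719, (cx,cy)=(0.8388,0.5444)
member 1 (0-2): L=7.3000, (cx,cy)=(1.0000,0.0000)
member 2 (1-2): L=4.2663, (cx,cy)=(0.8122,-0.5834)
solve A·x = −loads:
  F[0-1] = -1718.8174 N (compression)
  F[0-2] = +1839.0753 N (tension)
  F[1-2] = -2264.3733 N (compression)
  Rx@0 = -397.3000 N
  Ry@0 = +935.7442 N
  Ry@2 = +1321.0558 N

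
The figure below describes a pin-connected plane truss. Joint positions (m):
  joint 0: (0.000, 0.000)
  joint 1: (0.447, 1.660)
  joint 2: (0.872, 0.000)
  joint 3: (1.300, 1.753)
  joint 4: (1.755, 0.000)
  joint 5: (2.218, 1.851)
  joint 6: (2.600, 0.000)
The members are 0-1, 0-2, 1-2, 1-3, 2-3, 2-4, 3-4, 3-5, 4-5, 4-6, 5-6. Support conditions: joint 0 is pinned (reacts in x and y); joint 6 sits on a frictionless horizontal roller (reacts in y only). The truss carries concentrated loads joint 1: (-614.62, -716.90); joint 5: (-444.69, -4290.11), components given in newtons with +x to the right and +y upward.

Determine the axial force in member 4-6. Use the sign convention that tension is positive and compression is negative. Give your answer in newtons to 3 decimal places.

N=7 nodes, M=11 members, R=3 reactions → 2N=14, M+R=14
member 0 (0-1): L=1.7191, (cx,cy)=(0.2600,0.9656)
member 1 (0-2): L=0.8720, (cx,cy)=(1.0000,0.0000)
member 2 (1-2): L=1.7135, (cx,cy)=(0.2480,-0.9688)
member 3 (1-3): L=0.8581, (cx,cy)=(0.9941,0.1084)
member 4 (2-3): L=1.8045, (cx,cy)=(0.2372,0.9715)
member 5 (2-4): L=0.8830, (cx,cy)=(1.0000,0.0000)
member 6 (3-4): L=1.8111, (cx,cy)=(0.2512,-0.9679)
member 7 (3-5): L=0.9232, (cx,cy)=(0.9944,0.1062)
member 8 (4-5): L=1.9080, (cx,cy)=(0.2427,0.9701)
member 9 (4-6): L=0.8450, (cx,cy)=(1.0000,0.0000)
member 10 (5-6): L=1.8900, (cx,cy)=(0.2021,-0.9794)
solve A·x = −loads:
  F[0-1] = -2001.8142 N (compression)
  F[0-2] = -538.8079 N (compression)
  F[1-2] = +1231.5005 N (tension)
  F[1-3] = -212.5764 N (compression)
  F[2-3] = -1228.0645 N (compression)
  F[2-4] = +57.9136 N (tension)
  F[3-4] = +1168.5442 N (tension)
  F[3-5] = -800.7014 N (compression)
  F[4-5] = -1165.9130 N (compression)
  F[4-6] = +634.4067 N (tension)
  F[5-6] = -3138.8294 N (compression)
  Rx@0 = +1059.3100 N
  Ry@0 = +1932.9608 N
  Ry@6 = +3074.0492 N

634.407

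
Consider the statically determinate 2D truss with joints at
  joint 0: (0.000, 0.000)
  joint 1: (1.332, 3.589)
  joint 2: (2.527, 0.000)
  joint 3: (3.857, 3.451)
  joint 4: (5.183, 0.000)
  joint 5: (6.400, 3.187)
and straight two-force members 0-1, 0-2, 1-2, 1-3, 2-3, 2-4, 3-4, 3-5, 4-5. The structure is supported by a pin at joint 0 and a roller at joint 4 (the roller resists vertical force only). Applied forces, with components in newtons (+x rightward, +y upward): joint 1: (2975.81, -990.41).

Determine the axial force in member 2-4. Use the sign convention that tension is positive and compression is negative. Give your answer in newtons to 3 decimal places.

N=6 nodes, M=9 members, R=3 reactions → 2N=12, M+R=12
member 0 (0-1): L=3.8282, (cx,cy)=(0.3479,0.9375)
member 1 (0-2): L=2.5270, (cx,cy)=(1.0000,0.0000)
member 2 (1-2): L=3.7827, (cx,cy)=(0.3159,-0.9488)
member 3 (1-3): L=2.5288, (cx,cy)=(0.9985,-0.0546)
member 4 (2-3): L=3.6984, (cx,cy)=(0.3596,0.9331)
member 5 (2-4): L=2.6560, (cx,cy)=(1.0000,0.0000)
member 6 (3-4): L=3.6970, (cx,cy)=(0.3587,-0.9335)
member 7 (3-5): L=2.5567, (cx,cy)=(0.9947,-0.1033)
member 8 (4-5): L=3.4115, (cx,cy)=(0.3567,0.9342)
solve A·x = −loads:
  F[0-1] = +1413.0299 N (tension)
  F[0-2] = +2484.1549 N (tension)
  F[1-2] = -2339.5865 N (compression)
  F[1-3] = -1747.6592 N (compression)
  F[2-3] = +2378.9202 N (tension)
  F[2-4] = +889.5640 N (tension)
  F[3-4] = -2480.1675 N (compression)
  F[3-5] = -0.0000 N (compression)
  F[4-5] = +0.0000 N (tension)
  Rx@0 = -2975.8100 N
  Ry@0 = -1324.7373 N
  Ry@4 = +2315.1473 N

889.564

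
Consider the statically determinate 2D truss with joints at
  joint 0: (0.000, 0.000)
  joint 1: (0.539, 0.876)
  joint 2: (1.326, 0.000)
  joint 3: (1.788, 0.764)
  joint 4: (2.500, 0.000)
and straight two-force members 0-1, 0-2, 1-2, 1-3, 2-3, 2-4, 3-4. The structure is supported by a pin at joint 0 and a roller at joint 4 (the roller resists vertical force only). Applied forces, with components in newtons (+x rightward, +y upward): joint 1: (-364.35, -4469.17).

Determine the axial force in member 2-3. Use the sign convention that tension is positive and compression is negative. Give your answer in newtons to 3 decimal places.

N=5 nodes, M=7 members, R=3 reactions → 2N=10, M+R=10
member 0 (0-1): L=1.0285, (cx,cy)=(0.5240,0.8517)
member 1 (0-2): L=1.3260, (cx,cy)=(1.0000,0.0000)
member 2 (1-2): L=1.1776, (cx,cy)=(0.6683,-0.7439)
member 3 (1-3): L=1.2540, (cx,cy)=(0.9960,-0.0893)
member 4 (2-3): L=0.8928, (cx,cy)=(0.5175,0.8557)
member 5 (2-4): L=1.1740, (cx,cy)=(1.0000,0.0000)
member 6 (3-4): L=1.0443, (cx,cy)=(0.6818,-0.7316)
solve A·x = −loads:
  F[0-1] = -4265.9629 N (compression)
  F[0-2] = +1871.1988 N (tension)
  F[1-2] = -976.8033 N (compression)
  F[1-3] = -1223.2824 N (compression)
  F[2-3] = +849.1548 N (tension)
  F[2-4] = +778.9921 N (tension)
  F[3-4] = -1142.5989 N (compression)
  Rx@0 = +364.3500 N
  Ry@0 = +3633.2852 N
  Ry@4 = +835.8848 N

849.155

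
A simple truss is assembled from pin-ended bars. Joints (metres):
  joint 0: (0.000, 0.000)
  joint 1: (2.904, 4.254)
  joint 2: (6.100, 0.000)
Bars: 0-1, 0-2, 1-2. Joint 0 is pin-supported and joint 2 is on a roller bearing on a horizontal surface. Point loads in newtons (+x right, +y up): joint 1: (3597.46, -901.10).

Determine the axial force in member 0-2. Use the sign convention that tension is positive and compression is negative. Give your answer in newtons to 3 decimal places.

N=3 nodes, M=3 members, R=3 reactions → 2N=6, M+R=6
member 0 (0-1): L=5.1507, (cx,cy)=(0.5638,0.8259)
member 1 (0-2): L=6.1000, (cx,cy)=(1.0000,0.0000)
member 2 (1-2): L=5.3208, (cx,cy)=(0.6007,-0.7995)
solve A·x = −loads:
  F[0-1] = +2465.9788 N (tension)
  F[0-2] = +2207.1248 N (tension)
  F[1-2] = -3674.4911 N (compression)
  Rx@0 = -3597.4600 N
  Ry@0 = -2036.6687 N
  Ry@2 = +2937.7687 N

2207.125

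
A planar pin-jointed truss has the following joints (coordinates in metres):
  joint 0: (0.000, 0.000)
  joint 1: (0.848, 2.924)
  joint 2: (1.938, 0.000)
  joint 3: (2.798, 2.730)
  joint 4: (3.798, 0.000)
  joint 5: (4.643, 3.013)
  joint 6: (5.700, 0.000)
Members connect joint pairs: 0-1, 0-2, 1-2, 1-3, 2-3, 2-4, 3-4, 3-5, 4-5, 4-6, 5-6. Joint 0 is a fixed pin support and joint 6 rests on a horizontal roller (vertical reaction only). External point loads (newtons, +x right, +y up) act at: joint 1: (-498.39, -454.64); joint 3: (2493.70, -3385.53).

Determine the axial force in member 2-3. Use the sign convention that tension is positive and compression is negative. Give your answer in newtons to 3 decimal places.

N=7 nodes, M=11 members, R=3 reactions → 2N=14, M+R=14
member 0 (0-1): L=3.0445, (cx,cy)=(0.2785,0.9604)
member 1 (0-2): L=1.9380, (cx,cy)=(1.0000,0.0000)
member 2 (1-2): L=3.1206, (cx,cy)=(0.3493,-0.9370)
member 3 (1-3): L=1.9596, (cx,cy)=(0.9951,-0.0990)
member 4 (2-3): L=2.8623, (cx,cy)=(0.3005,0.9538)
member 5 (2-4): L=1.8600, (cx,cy)=(1.0000,0.0000)
member 6 (3-4): L=2.9074, (cx,cy)=(0.3440,-0.9390)
member 7 (3-5): L=1.8666, (cx,cy)=(0.9884,0.1516)
member 8 (4-5): L=3.1292, (cx,cy)=(0.2700,0.9629)
member 9 (4-6): L=1.9020, (cx,cy)=(1.0000,0.0000)
member 10 (5-6): L=3.1930, (cx,cy)=(0.3310,-0.9436)
solve A·x = −loads:
  F[0-1] = -1220.2581 N (compression)
  F[0-2] = +2335.1965 N (tension)
  F[1-2] = +777.5550 N (tension)
  F[1-3] = -113.6521 N (compression)
  F[2-3] = -763.8744 N (compression)
  F[2-4] = +2836.3094 N (tension)
  F[3-4] = -3129.0870 N (compression)
  F[3-5] = -1780.6401 N (compression)
  F[4-5] = +3051.5346 N (tension)
  F[4-6] = +936.0406 N (tension)
  F[5-6] = -2827.6277 N (compression)
  Rx@0 = -1995.3100 N
  Ry@0 = +1171.9671 N
  Ry@6 = +2668.2029 N

-763.874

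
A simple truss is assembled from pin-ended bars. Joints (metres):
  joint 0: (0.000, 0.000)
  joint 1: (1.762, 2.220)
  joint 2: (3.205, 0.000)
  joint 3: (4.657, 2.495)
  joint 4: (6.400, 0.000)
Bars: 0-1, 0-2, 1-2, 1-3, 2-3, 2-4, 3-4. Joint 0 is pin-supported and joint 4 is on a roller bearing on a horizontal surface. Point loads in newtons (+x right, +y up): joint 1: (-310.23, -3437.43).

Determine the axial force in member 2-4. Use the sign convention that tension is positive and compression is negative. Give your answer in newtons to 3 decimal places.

N=5 nodes, M=7 members, R=3 reactions → 2N=10, M+R=10
member 0 (0-1): L=2.8343, (cx,cy)=(0.6217,0.7833)
member 1 (0-2): L=3.2050, (cx,cy)=(1.0000,0.0000)
member 2 (1-2): L=2.6478, (cx,cy)=(0.5450,-0.8384)
member 3 (1-3): L=2.9080, (cx,cy)=(0.9955,0.0946)
member 4 (2-3): L=2.8868, (cx,cy)=(0.5030,0.8643)
member 5 (2-4): L=3.1950, (cx,cy)=(1.0000,0.0000)
member 6 (3-4): L=3.0435, (cx,cy)=(0.5727,-0.8198)
solve A·x = −loads:
  F[0-1] = -3317.7131 N (compression)
  F[0-2] = +1752.3208 N (tension)
  F[1-2] = -1129.1814 N (compression)
  F[1-3] = -1142.0481 N (compression)
  F[2-3] = +1095.4090 N (tension)
  F[2-4] = +585.9529 N (tension)
  F[3-4] = -1023.1584 N (compression)
  Rx@0 = +310.2300 N
  Ry@0 = +2598.6736 N
  Ry@4 = +838.7564 N

585.953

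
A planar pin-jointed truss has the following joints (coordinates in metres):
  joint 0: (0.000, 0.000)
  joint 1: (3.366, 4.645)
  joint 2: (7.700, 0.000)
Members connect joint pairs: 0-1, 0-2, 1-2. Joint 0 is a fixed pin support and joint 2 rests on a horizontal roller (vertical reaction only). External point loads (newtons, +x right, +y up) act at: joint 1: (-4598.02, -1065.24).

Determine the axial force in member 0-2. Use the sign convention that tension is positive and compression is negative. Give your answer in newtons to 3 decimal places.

-2153.544

N=3 nodes, M=3 members, R=3 reactions → 2N=6, M+R=6
member 0 (0-1): L=5.7364, (cx,cy)=(0.5868,0.8097)
member 1 (0-2): L=7.7000, (cx,cy)=(1.0000,0.0000)
member 2 (1-2): L=6.3529, (cx,cy)=(0.6822,-0.7312)
solve A·x = −loads:
  F[0-1] = -4165.9021 N (compression)
  F[0-2] = -2153.5441 N (compression)
  F[1-2] = +3156.7355 N (tension)
  Rx@0 = +4598.0200 N
  Ry@0 = +3373.3186 N
  Ry@2 = -2308.0786 N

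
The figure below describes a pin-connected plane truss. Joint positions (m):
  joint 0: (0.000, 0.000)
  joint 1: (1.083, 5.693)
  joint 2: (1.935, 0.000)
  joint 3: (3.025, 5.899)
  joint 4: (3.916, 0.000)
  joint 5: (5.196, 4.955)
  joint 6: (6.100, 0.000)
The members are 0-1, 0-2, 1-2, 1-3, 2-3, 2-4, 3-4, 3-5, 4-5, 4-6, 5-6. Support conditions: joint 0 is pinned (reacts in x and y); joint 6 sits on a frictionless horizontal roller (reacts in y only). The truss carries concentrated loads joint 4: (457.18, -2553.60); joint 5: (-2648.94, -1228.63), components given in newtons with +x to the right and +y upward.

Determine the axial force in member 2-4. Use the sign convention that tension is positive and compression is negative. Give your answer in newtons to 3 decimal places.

N=7 nodes, M=11 members, R=3 reactions → 2N=14, M+R=14
member 0 (0-1): L=5.7951, (cx,cy)=(0.1869,0.9824)
member 1 (0-2): L=1.9350, (cx,cy)=(1.0000,0.0000)
member 2 (1-2): L=5.7564, (cx,cy)=(0.1480,-0.9890)
member 3 (1-3): L=1.9529, (cx,cy)=(0.9944,0.1055)
member 4 (2-3): L=5.9989, (cx,cy)=(0.1817,0.9834)
member 5 (2-4): L=1.9810, (cx,cy)=(1.0000,0.0000)
member 6 (3-4): L=5.9659, (cx,cy)=(0.1493,-0.9888)
member 7 (3-5): L=2.3674, (cx,cy)=(0.9171,-0.3988)
member 8 (4-5): L=5.1177, (cx,cy)=(0.2501,0.9682)
member 9 (4-6): L=2.1840, (cx,cy)=(1.0000,0.0000)
member 10 (5-6): L=5.0368, (cx,cy)=(0.1795,-0.9838)
solve A·x = −loads:
  F[0-1] = -3306.3221 N (compression)
  F[0-2] = -1573.8674 N (compression)
  F[1-2] = +3167.6842 N (tension)
  F[1-3] = -1092.8358 N (compression)
  F[2-3] = -3185.8272 N (compression)
  F[2-4] = -526.1524 N (compression)
  F[3-4] = +4299.7673 N (tension)
  F[3-5] = -2516.4984 N (compression)
  F[4-5] = -1753.6823 N (compression)
  F[4-6] = +97.4528 N (tension)
  F[5-6] = -542.9746 N (compression)
  Rx@0 = +2191.7600 N
  Ry@0 = +3248.0724 N
  Ry@6 = +534.1576 N

-526.152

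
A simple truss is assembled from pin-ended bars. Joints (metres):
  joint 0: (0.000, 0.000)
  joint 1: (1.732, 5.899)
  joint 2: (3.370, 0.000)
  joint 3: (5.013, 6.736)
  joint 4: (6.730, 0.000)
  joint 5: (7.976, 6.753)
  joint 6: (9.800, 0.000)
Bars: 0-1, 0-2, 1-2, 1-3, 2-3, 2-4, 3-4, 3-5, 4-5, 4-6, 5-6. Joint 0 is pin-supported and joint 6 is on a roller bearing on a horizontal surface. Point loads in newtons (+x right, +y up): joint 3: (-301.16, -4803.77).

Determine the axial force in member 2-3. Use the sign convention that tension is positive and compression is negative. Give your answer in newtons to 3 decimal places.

-2270.646

N=7 nodes, M=11 members, R=3 reactions → 2N=14, M+R=14
member 0 (0-1): L=6.1480, (cx,cy)=(0.2817,0.9595)
member 1 (0-2): L=3.3700, (cx,cy)=(1.0000,0.0000)
member 2 (1-2): L=6.1222, (cx,cy)=(0.2676,-0.9635)
member 3 (1-3): L=3.3861, (cx,cy)=(0.9690,0.2472)
member 4 (2-3): L=6.9335, (cx,cy)=(0.2370,0.9715)
member 5 (2-4): L=3.3600, (cx,cy)=(1.0000,0.0000)
member 6 (3-4): L=6.9514, (cx,cy)=(0.2470,-0.9690)
member 7 (3-5): L=2.9630, (cx,cy)=(1.0000,0.0057)
member 8 (4-5): L=6.8670, (cx,cy)=(0.1814,0.9834)
member 9 (4-6): L=3.0700, (cx,cy)=(1.0000,0.0000)
member 10 (5-6): L=6.9950, (cx,cy)=(0.2608,-0.9654)
solve A·x = −loads:
  F[0-1] = -2661.2847 N (compression)
  F[0-2] = +448.5696 N (tension)
  F[1-2] = +2289.4381 N (tension)
  F[1-3] = -1405.9003 N (compression)
  F[2-3] = -2270.6463 N (compression)
  F[2-4] = +1599.1778 N (tension)
  F[3-4] = -2328.2912 N (compression)
  F[3-5] = -1024.1043 N (compression)
  F[4-5] = +2294.2326 N (tension)
  F[4-6] = +607.8039 N (tension)
  F[5-6] = -2330.9137 N (compression)
  Rx@0 = +301.1600 N
  Ry@0 = +2553.4960 N
  Ry@6 = +2250.2740 N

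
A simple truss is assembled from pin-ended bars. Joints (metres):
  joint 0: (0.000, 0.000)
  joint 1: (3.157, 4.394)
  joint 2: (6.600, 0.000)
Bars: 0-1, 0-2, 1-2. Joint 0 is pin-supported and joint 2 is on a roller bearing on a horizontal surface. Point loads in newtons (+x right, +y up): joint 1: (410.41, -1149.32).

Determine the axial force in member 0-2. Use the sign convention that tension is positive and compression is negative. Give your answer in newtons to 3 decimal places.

N=3 nodes, M=3 members, R=3 reactions → 2N=6, M+R=6
member 0 (0-1): L=5.4105, (cx,cy)=(0.5835,0.8121)
member 1 (0-2): L=6.6000, (cx,cy)=(1.0000,0.0000)
member 2 (1-2): L=5.5822, (cx,cy)=(0.6168,-0.7871)
solve A·x = −loads:
  F[0-1] = -401.8232 N (compression)
  F[0-2] = +644.8703 N (tension)
  F[1-2] = -1045.5491 N (compression)
  Rx@0 = -410.4100 N
  Ry@0 = +326.3284 N
  Ry@2 = +822.9916 N

644.870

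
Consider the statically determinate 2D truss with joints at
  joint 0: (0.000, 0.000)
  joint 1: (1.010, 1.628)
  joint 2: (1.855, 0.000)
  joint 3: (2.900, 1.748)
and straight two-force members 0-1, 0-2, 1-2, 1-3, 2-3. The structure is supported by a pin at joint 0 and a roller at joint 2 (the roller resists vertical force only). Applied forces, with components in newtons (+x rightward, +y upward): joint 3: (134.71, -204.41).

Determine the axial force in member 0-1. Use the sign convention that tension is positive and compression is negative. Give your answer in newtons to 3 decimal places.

N=4 nodes, M=5 members, R=3 reactions → 2N=8, M+R=8
member 0 (0-1): L=1.9159, (cx,cy)=(0.5272,0.8498)
member 1 (0-2): L=1.8550, (cx,cy)=(1.0000,0.0000)
member 2 (1-2): L=1.8342, (cx,cy)=(0.4607,-0.8876)
member 3 (1-3): L=1.8938, (cx,cy)=(0.9980,0.0634)
member 4 (2-3): L=2.0365, (cx,cy)=(0.5131,0.8583)
solve A·x = −loads:
  F[0-1] = +284.8974 N (tension)
  F[0-2] = -15.4825 N (compression)
  F[1-2] = -253.6571 N (compression)
  F[1-3] = +267.5858 N (tension)
  F[2-3] = -257.9070 N (compression)
  Rx@0 = -134.7100 N
  Ry@0 = -242.0925 N
  Ry@2 = +446.5025 N

284.897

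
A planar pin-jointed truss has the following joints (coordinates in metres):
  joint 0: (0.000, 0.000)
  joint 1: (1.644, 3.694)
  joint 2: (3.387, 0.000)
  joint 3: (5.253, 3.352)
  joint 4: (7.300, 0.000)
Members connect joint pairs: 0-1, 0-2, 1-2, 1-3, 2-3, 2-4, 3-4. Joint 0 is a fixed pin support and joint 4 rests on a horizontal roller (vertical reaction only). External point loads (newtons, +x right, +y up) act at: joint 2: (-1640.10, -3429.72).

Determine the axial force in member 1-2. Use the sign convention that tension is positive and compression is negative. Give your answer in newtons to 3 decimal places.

2217.693

N=5 nodes, M=7 members, R=3 reactions → 2N=10, M+R=10
member 0 (0-1): L=4.0433, (cx,cy)=(0.4066,0.9136)
member 1 (0-2): L=3.3870, (cx,cy)=(1.0000,0.0000)
member 2 (1-2): L=4.0846, (cx,cy)=(0.4267,-0.9044)
member 3 (1-3): L=3.6252, (cx,cy)=(0.9955,-0.0943)
member 4 (2-3): L=3.8364, (cx,cy)=(0.4864,0.8737)
member 5 (2-4): L=3.9130, (cx,cy)=(1.0000,0.0000)
member 6 (3-4): L=3.9276, (cx,cy)=(0.5212,-0.8534)
solve A·x = −loads:
  F[0-1] = -2012.2689 N (compression)
  F[0-2] = -821.9168 N (compression)
  F[1-2] = +2217.6927 N (tension)
  F[1-3] = -1772.4405 N (compression)
  F[2-3] = +1629.8728 N (tension)
  F[2-4] = +971.7730 N (tension)
  F[3-4] = -1864.5552 N (compression)
  Rx@0 = +1640.1000 N
  Ry@0 = +1838.4239 N
  Ry@4 = +1591.2961 N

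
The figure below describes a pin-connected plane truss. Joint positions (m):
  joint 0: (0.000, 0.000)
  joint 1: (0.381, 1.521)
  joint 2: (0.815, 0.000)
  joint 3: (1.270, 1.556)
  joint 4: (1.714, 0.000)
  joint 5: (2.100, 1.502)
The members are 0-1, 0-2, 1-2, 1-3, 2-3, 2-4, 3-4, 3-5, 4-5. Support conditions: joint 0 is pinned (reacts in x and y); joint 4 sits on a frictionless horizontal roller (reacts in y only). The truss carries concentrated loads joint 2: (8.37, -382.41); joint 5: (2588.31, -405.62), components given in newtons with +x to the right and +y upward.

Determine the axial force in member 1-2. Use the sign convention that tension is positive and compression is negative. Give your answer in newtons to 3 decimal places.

N=6 nodes, M=9 members, R=3 reactions → 2N=12, M+R=12
member 0 (0-1): L=1.5680, (cx,cy)=(0.2430,0.9700)
member 1 (0-2): L=0.8150, (cx,cy)=(1.0000,0.0000)
member 2 (1-2): L=1.5817, (cx,cy)=(0.2744,-0.9616)
member 3 (1-3): L=0.8897, (cx,cy)=(0.9992,0.0393)
member 4 (2-3): L=1.6212, (cx,cy)=(0.2807,0.9598)
member 5 (2-4): L=0.8990, (cx,cy)=(1.0000,0.0000)
member 6 (3-4): L=1.6181, (cx,cy)=(0.2744,-0.9616)
member 7 (3-5): L=0.8318, (cx,cy)=(0.9979,-0.0649)
member 8 (4-5): L=1.5508, (cx,cy)=(0.2489,0.9685)
solve A·x = −loads:
  F[0-1] = +2225.6436 N (tension)
  F[0-2] = +2055.8803 N (tension)
  F[1-2] = -2198.2734 N (compression)
  F[1-3] = +1144.8639 N (tension)
  F[2-3] = +2600.8499 N (tension)
  F[2-4] = +714.3696 N (tension)
  F[3-4] = -2821.9628 N (compression)
  F[3-5] = +2653.8707 N (tension)
  F[4-5] = -240.9044 N (compression)
  Rx@0 = -2596.6800 N
  Ry@0 = -2158.9407 N
  Ry@4 = +2946.9707 N

-2198.273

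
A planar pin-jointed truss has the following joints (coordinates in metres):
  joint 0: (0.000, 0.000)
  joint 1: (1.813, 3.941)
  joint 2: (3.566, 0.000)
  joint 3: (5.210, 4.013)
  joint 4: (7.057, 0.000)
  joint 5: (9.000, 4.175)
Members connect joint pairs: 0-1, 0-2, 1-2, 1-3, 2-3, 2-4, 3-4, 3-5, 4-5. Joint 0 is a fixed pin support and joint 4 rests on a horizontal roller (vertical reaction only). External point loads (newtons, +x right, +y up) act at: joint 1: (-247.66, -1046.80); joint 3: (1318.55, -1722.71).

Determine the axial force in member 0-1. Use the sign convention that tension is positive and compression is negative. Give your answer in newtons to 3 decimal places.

-679.436

N=6 nodes, M=9 members, R=3 reactions → 2N=12, M+R=12
member 0 (0-1): L=4.3380, (cx,cy)=(0.4179,0.9085)
member 1 (0-2): L=3.5660, (cx,cy)=(1.0000,0.0000)
member 2 (1-2): L=4.3133, (cx,cy)=(0.4064,-0.9137)
member 3 (1-3): L=3.3978, (cx,cy)=(0.9998,0.0212)
member 4 (2-3): L=4.3367, (cx,cy)=(0.3791,0.9254)
member 5 (2-4): L=3.4910, (cx,cy)=(1.0000,0.0000)
member 6 (3-4): L=4.4176, (cx,cy)=(0.4181,-0.9084)
member 7 (3-5): L=3.7935, (cx,cy)=(0.9991,0.0427)
member 8 (4-5): L=4.6050, (cx,cy)=(0.4219,0.9066)
solve A·x = −loads:
  F[0-1] = -679.4358 N (compression)
  F[0-2] = +1354.8481 N (tension)
  F[1-2] = -466.5685 N (compression)
  F[1-3] = +153.3582 N (tension)
  F[2-3] = +460.6833 N (tension)
  F[2-4] = +990.5855 N (tension)
  F[3-4] = -2369.2766 N (compression)
  F[3-5] = +0.0000 N (tension)
  F[4-5] = -0.0000 N (compression)
  Rx@0 = -1070.8900 N
  Ry@0 = +617.2526 N
  Ry@4 = +2152.2574 N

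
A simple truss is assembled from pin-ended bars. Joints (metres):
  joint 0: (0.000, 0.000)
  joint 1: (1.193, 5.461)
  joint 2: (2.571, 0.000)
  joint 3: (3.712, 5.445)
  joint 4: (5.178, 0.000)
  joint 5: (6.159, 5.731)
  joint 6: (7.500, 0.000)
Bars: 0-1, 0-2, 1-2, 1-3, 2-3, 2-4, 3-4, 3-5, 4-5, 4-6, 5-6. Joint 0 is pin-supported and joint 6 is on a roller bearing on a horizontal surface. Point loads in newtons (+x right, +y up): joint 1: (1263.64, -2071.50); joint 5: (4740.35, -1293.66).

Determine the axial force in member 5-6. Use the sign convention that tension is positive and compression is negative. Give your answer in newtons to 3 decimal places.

-6094.507

N=7 nodes, M=11 members, R=3 reactions → 2N=14, M+R=14
member 0 (0-1): L=5.5898, (cx,cy)=(0.2134,0.9770)
member 1 (0-2): L=2.5710, (cx,cy)=(1.0000,0.0000)
member 2 (1-2): L=5.6322, (cx,cy)=(0.2447,-0.9696)
member 3 (1-3): L=2.5191, (cx,cy)=(1.0000,-0.0064)
member 4 (2-3): L=5.5633, (cx,cy)=(0.2051,0.9787)
member 5 (2-4): L=2.6070, (cx,cy)=(1.0000,0.0000)
member 6 (3-4): L=5.6389, (cx,cy)=(0.2600,-0.9656)
member 7 (3-5): L=2.4637, (cx,cy)=(0.9932,0.1161)
member 8 (4-5): L=5.8144, (cx,cy)=(0.1687,0.9857)
member 9 (4-6): L=2.3220, (cx,cy)=(1.0000,0.0000)
member 10 (5-6): L=5.8858, (cx,cy)=(0.2278,-0.9737)
solve A·x = −loads:
  F[0-1] = +2629.6464 N (tension)
  F[0-2] = +5442.7583 N (tension)
  F[1-2] = -4789.0915 N (compression)
  F[1-3] = +469.3274 N (tension)
  F[2-3] = +4744.3955 N (tension)
  F[2-4] = +3297.9783 N (tension)
  F[3-4] = -4489.9369 N (compression)
  F[3-5] = +2627.4289 N (tension)
  F[4-5] = +4398.6047 N (tension)
  F[4-6] = +1388.5511 N (tension)
  F[5-6] = -6094.5072 N (compression)
  Rx@0 = -6003.9900 N
  Ry@0 = -2569.0580 N
  Ry@6 = +5934.2180 N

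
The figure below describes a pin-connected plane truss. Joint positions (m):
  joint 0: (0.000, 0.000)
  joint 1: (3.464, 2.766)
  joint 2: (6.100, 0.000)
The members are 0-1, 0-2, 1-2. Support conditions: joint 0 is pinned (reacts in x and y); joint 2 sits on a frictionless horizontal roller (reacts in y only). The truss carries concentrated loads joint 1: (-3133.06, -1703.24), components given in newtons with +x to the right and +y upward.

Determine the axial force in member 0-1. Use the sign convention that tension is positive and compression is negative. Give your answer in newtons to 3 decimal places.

N=3 nodes, M=3 members, R=3 reactions → 2N=6, M+R=6
member 0 (0-1): L=4.4328, (cx,cy)=(0.7814,0.6240)
member 1 (0-2): L=6.1000, (cx,cy)=(1.0000,0.0000)
member 2 (1-2): L=3.8209, (cx,cy)=(0.6899,-0.7239)
solve A·x = −loads:
  F[0-1] = -3456.3411 N (compression)
  F[0-2] = -432.1344 N (compression)
  F[1-2] = +626.3812 N (tension)
  Rx@0 = +3133.0600 N
  Ry@0 = +2156.6860 N
  Ry@2 = -453.4460 N

-3456.341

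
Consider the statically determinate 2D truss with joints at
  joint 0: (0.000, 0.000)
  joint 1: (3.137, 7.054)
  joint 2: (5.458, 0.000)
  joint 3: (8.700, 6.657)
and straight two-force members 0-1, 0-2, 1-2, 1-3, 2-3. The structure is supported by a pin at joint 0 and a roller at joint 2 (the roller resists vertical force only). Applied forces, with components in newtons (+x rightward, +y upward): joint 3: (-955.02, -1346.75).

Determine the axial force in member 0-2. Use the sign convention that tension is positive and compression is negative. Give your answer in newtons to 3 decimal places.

N=4 nodes, M=5 members, R=3 reactions → 2N=8, M+R=8
member 0 (0-1): L=7.7201, (cx,cy)=(0.4063,0.9137)
member 1 (0-2): L=5.4580, (cx,cy)=(1.0000,0.0000)
member 2 (1-2): L=7.4260, (cx,cy)=(0.3125,-0.9499)
member 3 (1-3): L=5.5771, (cx,cy)=(0.9975,-0.0712)
member 4 (2-3): L=7.4045, (cx,cy)=(0.4378,0.8991)
solve A·x = −loads:
  F[0-1] = -399.3121 N (compression)
  F[0-2] = -792.7624 N (compression)
  F[1-2] = +405.8220 N (tension)
  F[1-3] = -289.8322 N (compression)
  F[2-3] = -1520.9158 N (compression)
  Rx@0 = +955.0200 N
  Ry@0 = +364.8598 N
  Ry@2 = +981.8902 N

-792.762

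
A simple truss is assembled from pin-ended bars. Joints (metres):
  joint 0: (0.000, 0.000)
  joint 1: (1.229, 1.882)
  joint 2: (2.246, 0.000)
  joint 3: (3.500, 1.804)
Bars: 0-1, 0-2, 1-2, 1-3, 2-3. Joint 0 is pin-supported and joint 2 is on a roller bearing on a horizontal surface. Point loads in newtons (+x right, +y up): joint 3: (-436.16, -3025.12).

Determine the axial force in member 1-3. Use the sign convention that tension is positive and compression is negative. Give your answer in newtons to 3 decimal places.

1628.764

N=4 nodes, M=5 members, R=3 reactions → 2N=8, M+R=8
member 0 (0-1): L=2.2477, (cx,cy)=(0.5468,0.8373)
member 1 (0-2): L=2.2460, (cx,cy)=(1.0000,0.0000)
member 2 (1-2): L=2.1392, (cx,cy)=(0.4754,-0.8798)
member 3 (1-3): L=2.2723, (cx,cy)=(0.9994,-0.0343)
member 4 (2-3): L=2.1970, (cx,cy)=(0.5708,0.8211)
solve A·x = −loads:
  F[0-1] = +1598.8342 N (tension)
  F[0-2] = -1310.3543 N (compression)
  F[1-2] = -1585.1801 N (compression)
  F[1-3] = +1628.7638 N (tension)
  F[2-3] = -3616.0977 N (compression)
  Rx@0 = +436.1600 N
  Ry@0 = -1338.6767 N
  Ry@2 = +4363.7967 N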